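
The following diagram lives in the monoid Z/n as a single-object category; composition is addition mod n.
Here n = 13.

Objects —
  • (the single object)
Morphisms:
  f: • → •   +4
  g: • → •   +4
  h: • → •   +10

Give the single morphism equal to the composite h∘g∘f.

Answer: +5

Trace:
  0 +4≡4 +4≡8 +10≡5  (mod 13)
composite: +5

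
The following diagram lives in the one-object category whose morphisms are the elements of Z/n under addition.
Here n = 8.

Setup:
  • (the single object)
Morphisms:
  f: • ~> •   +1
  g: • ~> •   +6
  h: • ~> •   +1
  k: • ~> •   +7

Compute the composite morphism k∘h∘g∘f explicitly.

  0 +1≡1 +6≡7 +1≡0 +7≡7  (mod 8)
result: +7

Answer: +7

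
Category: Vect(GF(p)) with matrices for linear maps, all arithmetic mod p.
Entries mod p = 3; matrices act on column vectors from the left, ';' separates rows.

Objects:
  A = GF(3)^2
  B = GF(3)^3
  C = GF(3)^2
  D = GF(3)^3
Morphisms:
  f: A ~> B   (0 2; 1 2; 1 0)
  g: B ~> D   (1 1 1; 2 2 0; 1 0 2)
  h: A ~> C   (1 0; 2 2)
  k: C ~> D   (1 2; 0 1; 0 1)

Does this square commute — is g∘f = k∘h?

1) trace f;g:
  e0=(1,0) f~>(0,1,1) g~>(2,2,2)
  e1=(0,1) f~>(2,2,0) g~>(1,2,2)
  composite₁ = (2 1; 2 2; 2 2)
2) trace h;k:
  e0=(1,0) h~>(1,2) k~>(2,2,2)
  e1=(0,1) h~>(0,2) k~>(1,2,2)
  composite₂ = (2 1; 2 2; 2 2)
Equal? same morphism ✓

Answer: COMMUTES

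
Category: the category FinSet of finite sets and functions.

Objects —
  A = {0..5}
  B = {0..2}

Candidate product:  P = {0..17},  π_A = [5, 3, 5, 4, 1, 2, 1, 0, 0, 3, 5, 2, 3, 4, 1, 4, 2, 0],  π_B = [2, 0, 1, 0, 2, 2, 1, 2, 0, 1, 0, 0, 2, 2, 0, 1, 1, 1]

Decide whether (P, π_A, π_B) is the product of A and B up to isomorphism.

|A|·|B| = 6·3 = 18;  |P| = 18
Check the pairing map k ↦ (π_A(k), π_B(k)):
  0 : (5,2)
  1 : (3,0)
  2 : (5,1)
  3 : (4,0)
  4 : (1,2)
  5 : (2,2)
  6 : (1,1)
  7 : (0,2)
  8 : (0,0)
  9 : (3,1)
  10 : (5,0)
  11 : (2,0)
  12 : (3,2)
  13 : (4,2)
  14 : (1,0)
  15 : (4,1)
  16 : (2,1)
  17 : (0,1)
distinct pairs in image: 18 / 18 needed
  → bijection onto A×B; projections well-typed.

Answer: VALID PRODUCT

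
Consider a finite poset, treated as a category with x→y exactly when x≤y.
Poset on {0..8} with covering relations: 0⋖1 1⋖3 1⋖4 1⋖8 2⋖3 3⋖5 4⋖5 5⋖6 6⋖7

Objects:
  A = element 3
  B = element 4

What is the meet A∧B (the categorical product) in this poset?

Answer: A∧B = 1

Work:
{x : x≤A ∧ x≤B} = {0,1}  (A=3, B=4)
  0 ≤ 1
  1 ≤ 1
glb = 1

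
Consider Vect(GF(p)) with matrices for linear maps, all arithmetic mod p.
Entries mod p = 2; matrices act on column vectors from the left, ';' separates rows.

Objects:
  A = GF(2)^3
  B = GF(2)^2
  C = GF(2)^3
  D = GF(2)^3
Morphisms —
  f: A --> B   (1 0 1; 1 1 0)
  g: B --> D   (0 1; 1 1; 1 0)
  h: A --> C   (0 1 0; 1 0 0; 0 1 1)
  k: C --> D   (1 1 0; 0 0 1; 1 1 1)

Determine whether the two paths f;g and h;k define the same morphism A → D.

Along f;g (path 1):
  e0=⟨1,0,0⟩ f-->⟨1,1⟩ g-->⟨1,0,1⟩
  e1=⟨0,1,0⟩ f-->⟨0,1⟩ g-->⟨1,1,0⟩
  e2=⟨0,0,1⟩ f-->⟨1,0⟩ g-->⟨0,1,1⟩
  composite₁ = (1 1 0; 0 1 1; 1 0 1)
Along h;k (path 2):
  e0=⟨1,0,0⟩ h-->⟨0,1,0⟩ k-->⟨1,0,1⟩
  e1=⟨0,1,0⟩ h-->⟨1,0,1⟩ k-->⟨1,1,0⟩
  e2=⟨0,0,1⟩ h-->⟨0,0,1⟩ k-->⟨0,1,1⟩
  composite₂ = (1 1 0; 0 1 1; 1 0 1)
Equal? equal; square commutes

Answer: COMMUTES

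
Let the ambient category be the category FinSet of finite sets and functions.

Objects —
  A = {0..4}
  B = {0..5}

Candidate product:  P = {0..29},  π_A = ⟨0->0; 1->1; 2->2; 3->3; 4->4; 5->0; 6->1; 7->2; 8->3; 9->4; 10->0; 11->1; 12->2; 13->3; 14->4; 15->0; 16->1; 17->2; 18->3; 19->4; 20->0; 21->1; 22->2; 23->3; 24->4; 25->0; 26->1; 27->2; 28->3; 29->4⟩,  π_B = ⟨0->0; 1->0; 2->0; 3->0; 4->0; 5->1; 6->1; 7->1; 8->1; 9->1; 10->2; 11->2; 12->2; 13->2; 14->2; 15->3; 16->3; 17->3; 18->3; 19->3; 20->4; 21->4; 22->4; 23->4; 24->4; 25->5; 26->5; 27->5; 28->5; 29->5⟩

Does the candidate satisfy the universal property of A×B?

Answer: VALID PRODUCT

Trace:
|A|·|B| = 5·6 = 30;  |P| = 30
Check the pairing map k ↦ (π_A(k), π_B(k)):
  0 -> (0,0)
  1 -> (1,0)
  2 -> (2,0)
  3 -> (3,0)
  4 -> (4,0)
  5 -> (0,1)
  6 -> (1,1)
  7 -> (2,1)
  8 -> (3,1)
  9 -> (4,1)
  10 -> (0,2)
  11 -> (1,2)
  12 -> (2,2)
  13 -> (3,2)
  14 -> (4,2)
  15 -> (0,3)
  16 -> (1,3)
  17 -> (2,3)
  18 -> (3,3)
  19 -> (4,3)
  20 -> (0,4)
  21 -> (1,4)
  22 -> (2,4)
  23 -> (3,4)
  24 -> (4,4)
  25 -> (0,5)
  26 -> (1,5)
  27 -> (2,5)
  28 -> (3,5)
  29 -> (4,5)
distinct pairs in image: 30 / 30 needed
  → bijection onto A×B; projections well-typed.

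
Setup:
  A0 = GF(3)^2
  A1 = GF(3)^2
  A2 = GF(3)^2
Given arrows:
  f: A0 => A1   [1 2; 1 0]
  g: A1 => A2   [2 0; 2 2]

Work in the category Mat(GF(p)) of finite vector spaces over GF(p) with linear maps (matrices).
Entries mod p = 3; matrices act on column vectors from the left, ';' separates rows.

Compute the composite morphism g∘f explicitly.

Answer: [2 1; 1 1]

Work:
  e0=(1,0) f=>(1,1) g=>(2,1)
  e1=(0,1) f=>(2,0) g=>(1,1)
result: [2 1; 1 1]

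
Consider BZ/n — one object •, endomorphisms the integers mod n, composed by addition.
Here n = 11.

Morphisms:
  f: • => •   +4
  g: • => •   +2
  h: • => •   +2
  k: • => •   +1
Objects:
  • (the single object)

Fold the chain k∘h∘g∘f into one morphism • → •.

Answer: +9

Work:
  0 +4≡4 +2≡6 +2≡8 +1≡9  (mod 11)
composite: +9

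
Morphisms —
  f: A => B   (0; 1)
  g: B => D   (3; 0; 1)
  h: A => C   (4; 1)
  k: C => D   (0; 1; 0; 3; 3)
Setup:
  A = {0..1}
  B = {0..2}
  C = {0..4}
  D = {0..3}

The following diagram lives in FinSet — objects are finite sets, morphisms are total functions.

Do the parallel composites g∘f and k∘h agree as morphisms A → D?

Answer: DOES NOT COMMUTE

Work:
Path 1 = f;g:
  0 f=>0 g=>3
  1 f=>1 g=>0
  result₁ = (3; 0)
Path 2 = h;k:
  0 h=>4 k=>3
  1 h=>1 k=>1
  result₂ = (3; 1)
Equal? distinct morphisms ✗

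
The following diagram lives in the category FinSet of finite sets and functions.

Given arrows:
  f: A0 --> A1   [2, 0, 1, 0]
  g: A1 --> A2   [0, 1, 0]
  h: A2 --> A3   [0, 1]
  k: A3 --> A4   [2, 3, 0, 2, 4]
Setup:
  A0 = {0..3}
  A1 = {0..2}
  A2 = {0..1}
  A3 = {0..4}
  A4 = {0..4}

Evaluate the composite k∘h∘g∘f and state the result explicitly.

Answer: [2, 2, 3, 2]

Trace:
  0 f-->2 g-->0 h-->0 k-->2
  1 f-->0 g-->0 h-->0 k-->2
  2 f-->1 g-->1 h-->1 k-->3
  3 f-->0 g-->0 h-->0 k-->2
⟦path⟧: [2, 2, 3, 2]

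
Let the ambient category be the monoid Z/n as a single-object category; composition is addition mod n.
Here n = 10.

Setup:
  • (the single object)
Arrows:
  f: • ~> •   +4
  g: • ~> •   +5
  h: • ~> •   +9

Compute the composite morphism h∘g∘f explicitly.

  0 +4≡4 +5≡9 +9≡8  (mod 10)
⟦path⟧: +8

Answer: +8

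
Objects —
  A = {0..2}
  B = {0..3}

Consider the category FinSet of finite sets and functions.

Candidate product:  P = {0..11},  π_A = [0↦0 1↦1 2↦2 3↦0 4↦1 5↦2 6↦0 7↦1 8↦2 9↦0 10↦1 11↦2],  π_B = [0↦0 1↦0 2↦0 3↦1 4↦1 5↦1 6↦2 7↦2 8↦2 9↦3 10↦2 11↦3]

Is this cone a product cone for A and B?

|A|·|B| = 3·4 = 12;  |P| = 12
Check the pairing map k ↦ (π_A(k), π_B(k)):
  0 ↦ (0,0)
  1 ↦ (1,0)
  2 ↦ (2,0)
  3 ↦ (0,1)
  4 ↦ (1,1)
  5 ↦ (2,1)
  6 ↦ (0,2)
  7 ↦ (1,2)
  8 ↦ (2,2)
  9 ↦ (0,3)
  10 ↦ (1,2)  ✗ repeats pair of k=7
  11 ↦ (2,3)
distinct pairs in image: 11 / 12 needed
  → (1,2) hit at k=7 and k=10

Answer: NOT A VALID PRODUCT — duplicate pair at indices 7,10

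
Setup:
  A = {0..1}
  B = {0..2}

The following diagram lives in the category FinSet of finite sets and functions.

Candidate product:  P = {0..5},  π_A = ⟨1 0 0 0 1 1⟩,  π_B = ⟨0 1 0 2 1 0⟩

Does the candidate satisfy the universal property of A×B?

|A|·|B| = 2·3 = 6;  |P| = 6
Check the pairing map k ↦ (π_A(k), π_B(k)):
  0 : (1,0)
  1 : (0,1)
  2 : (0,0)
  3 : (0,2)
  4 : (1,1)
  5 : (1,0)  ✗ repeats pair of k=0
distinct pairs in image: 5 / 6 needed
  → (1,0) hit at k=0 and k=5

Answer: NOT A VALID PRODUCT — duplicate pair at indices 5,0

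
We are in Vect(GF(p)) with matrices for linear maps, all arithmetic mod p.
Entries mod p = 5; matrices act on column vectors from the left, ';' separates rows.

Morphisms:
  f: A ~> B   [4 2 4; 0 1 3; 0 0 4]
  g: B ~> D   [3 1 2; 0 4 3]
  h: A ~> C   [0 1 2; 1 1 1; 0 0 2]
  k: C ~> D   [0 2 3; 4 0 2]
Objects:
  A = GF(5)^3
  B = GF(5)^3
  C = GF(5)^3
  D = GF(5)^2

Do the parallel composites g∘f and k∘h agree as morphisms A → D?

Path 1 = f;g:
  e0=[1,0,0] f~>[4,0,0] g~>[2,0]
  e1=[0,1,0] f~>[2,1,0] g~>[2,4]
  e2=[0,0,1] f~>[4,3,4] g~>[3,4]
  composite₁ = [2 2 3; 0 4 4]
Path 2 = h;k:
  e0=[1,0,0] h~>[0,1,0] k~>[2,0]
  e1=[0,1,0] h~>[1,1,0] k~>[2,4]
  e2=[0,0,1] h~>[2,1,2] k~>[3,2]
  composite₂ = [2 2 3; 0 4 2]
Equal? NO — does not commute

Answer: DOES NOT COMMUTE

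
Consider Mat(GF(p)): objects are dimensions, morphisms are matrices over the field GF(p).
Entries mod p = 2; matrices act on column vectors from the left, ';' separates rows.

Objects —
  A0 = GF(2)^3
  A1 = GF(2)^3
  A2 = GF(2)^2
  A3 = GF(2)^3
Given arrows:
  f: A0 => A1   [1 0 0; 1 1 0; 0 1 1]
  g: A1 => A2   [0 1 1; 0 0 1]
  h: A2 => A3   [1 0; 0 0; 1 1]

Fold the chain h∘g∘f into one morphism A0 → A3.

Answer: [1 0 1; 0 0 0; 1 1 0]

Trace:
  e0=(1,0,0) f=>(1,1,0) g=>(1,0) h=>(1,0,1)
  e1=(0,1,0) f=>(0,1,1) g=>(0,1) h=>(0,0,1)
  e2=(0,0,1) f=>(0,0,1) g=>(1,1) h=>(1,0,0)
result: [1 0 1; 0 0 0; 1 1 0]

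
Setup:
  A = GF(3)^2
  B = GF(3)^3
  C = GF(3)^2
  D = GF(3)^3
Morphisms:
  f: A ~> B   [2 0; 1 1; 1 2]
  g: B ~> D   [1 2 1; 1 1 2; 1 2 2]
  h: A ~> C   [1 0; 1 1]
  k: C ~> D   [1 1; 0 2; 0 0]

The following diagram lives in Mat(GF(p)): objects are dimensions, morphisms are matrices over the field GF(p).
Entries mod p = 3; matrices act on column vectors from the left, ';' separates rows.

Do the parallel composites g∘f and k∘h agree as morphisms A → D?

Answer: COMMUTES

Derivation:
1) trace f;g:
  e0=[1,0] f~>[2,1,1] g~>[2,2,0]
  e1=[0,1] f~>[0,1,2] g~>[1,2,0]
  result₁ = [2 1; 2 2; 0 0]
2) trace h;k:
  e0=[1,0] h~>[1,1] k~>[2,2,0]
  e1=[0,1] h~>[0,1] k~>[1,2,0]
  result₂ = [2 1; 2 2; 0 0]
Equal? YES — commutes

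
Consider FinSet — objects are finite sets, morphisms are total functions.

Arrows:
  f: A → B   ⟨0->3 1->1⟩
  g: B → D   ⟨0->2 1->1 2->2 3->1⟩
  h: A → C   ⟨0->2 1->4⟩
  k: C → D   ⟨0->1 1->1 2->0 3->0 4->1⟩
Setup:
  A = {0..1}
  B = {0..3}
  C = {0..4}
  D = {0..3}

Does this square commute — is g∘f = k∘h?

Answer: DOES NOT COMMUTE

Derivation:
Path 1 = f;g:
  0 f→3 g→1
  1 f→1 g→1
  composite₁ = ⟨0->1 1->1⟩
Path 2 = h;k:
  0 h→2 k→0
  1 h→4 k→1
  composite₂ = ⟨0->0 1->1⟩
Equal? NO — does not commute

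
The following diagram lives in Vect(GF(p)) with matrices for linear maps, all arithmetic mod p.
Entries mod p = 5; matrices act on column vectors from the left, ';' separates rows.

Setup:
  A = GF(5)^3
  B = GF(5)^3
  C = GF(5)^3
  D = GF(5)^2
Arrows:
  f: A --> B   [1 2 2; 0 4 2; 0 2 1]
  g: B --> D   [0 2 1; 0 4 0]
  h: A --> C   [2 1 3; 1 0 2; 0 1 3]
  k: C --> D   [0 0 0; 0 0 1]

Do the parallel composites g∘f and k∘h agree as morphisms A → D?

Path 1 = f;g:
  e0=(1,0,0) f-->(1,0,0) g-->(0,0)
  e1=(0,1,0) f-->(2,4,2) g-->(0,1)
  e2=(0,0,1) f-->(2,2,1) g-->(0,3)
  result₁ = [0 0 0; 0 1 3]
Path 2 = h;k:
  e0=(1,0,0) h-->(2,1,0) k-->(0,0)
  e1=(0,1,0) h-->(1,0,1) k-->(0,1)
  e2=(0,0,1) h-->(3,2,3) k-->(0,3)
  result₂ = [0 0 0; 0 1 3]
Equal? equal; square commutes

Answer: COMMUTES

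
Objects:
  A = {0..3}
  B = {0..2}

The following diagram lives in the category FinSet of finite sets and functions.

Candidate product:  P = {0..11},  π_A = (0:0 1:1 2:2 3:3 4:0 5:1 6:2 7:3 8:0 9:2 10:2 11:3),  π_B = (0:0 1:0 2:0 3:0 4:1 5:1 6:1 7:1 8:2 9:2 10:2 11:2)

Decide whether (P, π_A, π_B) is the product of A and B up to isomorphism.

Answer: NOT A VALID PRODUCT — duplicate pair at indices 10,9

Trace:
|A|·|B| = 4·3 = 12;  |P| = 12
Check the pairing map k ↦ (π_A(k), π_B(k)):
  0 : (0,0)
  1 : (1,0)
  2 : (2,0)
  3 : (3,0)
  4 : (0,1)
  5 : (1,1)
  6 : (2,1)
  7 : (3,1)
  8 : (0,2)
  9 : (2,2)
  10 : (2,2)  ✗ repeats pair of k=9
  11 : (3,2)
distinct pairs in image: 11 / 12 needed
  → (2,2) hit at k=9 and k=10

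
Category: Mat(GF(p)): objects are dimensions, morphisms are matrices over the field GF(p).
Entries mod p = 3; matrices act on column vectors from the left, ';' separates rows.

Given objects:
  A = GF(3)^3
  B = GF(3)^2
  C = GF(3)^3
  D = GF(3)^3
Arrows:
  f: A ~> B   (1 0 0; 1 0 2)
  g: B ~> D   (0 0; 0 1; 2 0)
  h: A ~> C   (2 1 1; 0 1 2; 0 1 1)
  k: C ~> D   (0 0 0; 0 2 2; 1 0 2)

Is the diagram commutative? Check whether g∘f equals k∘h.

Along f;g (path 1):
  e0=(1,0,0) f~>(1,1) g~>(0,1,2)
  e1=(0,1,0) f~>(0,0) g~>(0,0,0)
  e2=(0,0,1) f~>(0,2) g~>(0,2,0)
  result₁ = (0 0 0; 1 0 2; 2 0 0)
Along h;k (path 2):
  e0=(1,0,0) h~>(2,0,0) k~>(0,0,2)
  e1=(0,1,0) h~>(1,1,1) k~>(0,1,0)
  e2=(0,0,1) h~>(1,2,1) k~>(0,0,0)
  result₂ = (0 0 0; 0 1 0; 2 0 0)
Equal? differ; not commutative

Answer: DOES NOT COMMUTE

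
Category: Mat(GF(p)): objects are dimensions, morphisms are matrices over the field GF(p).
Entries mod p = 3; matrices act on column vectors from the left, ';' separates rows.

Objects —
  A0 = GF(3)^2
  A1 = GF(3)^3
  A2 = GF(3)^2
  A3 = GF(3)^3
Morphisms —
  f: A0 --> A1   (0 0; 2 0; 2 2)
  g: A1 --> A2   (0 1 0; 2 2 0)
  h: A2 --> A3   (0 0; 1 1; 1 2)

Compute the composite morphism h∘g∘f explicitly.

  e0=⟨1,0⟩ f-->⟨0,2,2⟩ g-->⟨2,1⟩ h-->⟨0,0,1⟩
  e1=⟨0,1⟩ f-->⟨0,0,2⟩ g-->⟨0,0⟩ h-->⟨0,0,0⟩
⟦path⟧: (0 0; 0 0; 1 0)

Answer: (0 0; 0 0; 1 0)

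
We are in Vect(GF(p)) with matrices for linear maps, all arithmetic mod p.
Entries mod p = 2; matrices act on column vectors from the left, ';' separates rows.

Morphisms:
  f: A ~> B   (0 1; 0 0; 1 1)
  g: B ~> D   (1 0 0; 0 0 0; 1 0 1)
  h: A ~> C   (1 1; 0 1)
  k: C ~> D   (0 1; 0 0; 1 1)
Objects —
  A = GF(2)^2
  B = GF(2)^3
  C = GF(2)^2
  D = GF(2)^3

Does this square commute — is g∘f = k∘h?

1) trace f;g:
  e0=[1,0] f~>[0,0,1] g~>[0,0,1]
  e1=[0,1] f~>[1,0,1] g~>[1,0,0]
  ⟦path⟧₁ = (0 1; 0 0; 1 0)
2) trace h;k:
  e0=[1,0] h~>[1,0] k~>[0,0,1]
  e1=[0,1] h~>[1,1] k~>[1,0,0]
  ⟦path⟧₂ = (0 1; 0 0; 1 0)
Equal? equal; square commutes

Answer: COMMUTES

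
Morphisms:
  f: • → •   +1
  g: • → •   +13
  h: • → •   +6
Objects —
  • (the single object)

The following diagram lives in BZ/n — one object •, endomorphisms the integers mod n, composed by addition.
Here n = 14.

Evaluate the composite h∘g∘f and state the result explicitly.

  0 +1≡1 +13≡0 +6≡6  (mod 14)
result: +6

Answer: +6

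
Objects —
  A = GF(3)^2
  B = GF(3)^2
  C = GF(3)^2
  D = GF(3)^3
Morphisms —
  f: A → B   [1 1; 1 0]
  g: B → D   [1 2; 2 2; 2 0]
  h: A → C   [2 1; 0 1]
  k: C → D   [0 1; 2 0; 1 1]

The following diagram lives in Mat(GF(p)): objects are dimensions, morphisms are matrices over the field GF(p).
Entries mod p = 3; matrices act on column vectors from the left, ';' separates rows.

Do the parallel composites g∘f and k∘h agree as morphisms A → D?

Answer: COMMUTES

Work:
1) trace f;g:
  e0=⟨1,0⟩ f→⟨1,1⟩ g→⟨0,1,2⟩
  e1=⟨0,1⟩ f→⟨1,0⟩ g→⟨1,2,2⟩
  result₁ = [0 1; 1 2; 2 2]
2) trace h;k:
  e0=⟨1,0⟩ h→⟨2,0⟩ k→⟨0,1,2⟩
  e1=⟨0,1⟩ h→⟨1,1⟩ k→⟨1,2,2⟩
  result₂ = [0 1; 1 2; 2 2]
Equal? equal; square commutes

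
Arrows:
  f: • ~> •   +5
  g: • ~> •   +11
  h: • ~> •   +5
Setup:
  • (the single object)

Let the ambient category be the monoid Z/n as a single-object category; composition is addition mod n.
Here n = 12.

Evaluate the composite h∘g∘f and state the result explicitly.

Answer: +9

Derivation:
  0 +5≡5 +11≡4 +5≡9  (mod 12)
composite: +9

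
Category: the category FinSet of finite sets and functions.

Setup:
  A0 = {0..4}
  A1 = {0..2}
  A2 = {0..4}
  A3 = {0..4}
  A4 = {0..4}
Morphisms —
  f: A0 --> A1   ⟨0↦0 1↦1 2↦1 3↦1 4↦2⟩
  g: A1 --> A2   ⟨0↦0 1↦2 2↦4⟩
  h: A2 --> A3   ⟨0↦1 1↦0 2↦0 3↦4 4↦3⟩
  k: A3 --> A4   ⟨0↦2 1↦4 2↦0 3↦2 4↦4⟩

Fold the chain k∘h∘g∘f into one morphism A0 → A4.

Answer: ⟨0↦4 1↦2 2↦2 3↦2 4↦2⟩

Work:
  0 f-->0 g-->0 h-->1 k-->4
  1 f-->1 g-->2 h-->0 k-->2
  2 f-->1 g-->2 h-->0 k-->2
  3 f-->1 g-->2 h-->0 k-->2
  4 f-->2 g-->4 h-->3 k-->2
⟦path⟧: ⟨0↦4 1↦2 2↦2 3↦2 4↦2⟩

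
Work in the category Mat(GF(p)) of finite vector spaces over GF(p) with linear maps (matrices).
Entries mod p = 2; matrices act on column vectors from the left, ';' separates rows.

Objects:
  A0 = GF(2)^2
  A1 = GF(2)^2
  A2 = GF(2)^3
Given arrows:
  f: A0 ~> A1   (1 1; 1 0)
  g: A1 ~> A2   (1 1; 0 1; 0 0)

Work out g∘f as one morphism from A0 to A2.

  e0=⟨1,0⟩ f~>⟨1,1⟩ g~>⟨0,1,0⟩
  e1=⟨0,1⟩ f~>⟨1,0⟩ g~>⟨1,0,0⟩
composite: (0 1; 1 0; 0 0)

Answer: (0 1; 1 0; 0 0)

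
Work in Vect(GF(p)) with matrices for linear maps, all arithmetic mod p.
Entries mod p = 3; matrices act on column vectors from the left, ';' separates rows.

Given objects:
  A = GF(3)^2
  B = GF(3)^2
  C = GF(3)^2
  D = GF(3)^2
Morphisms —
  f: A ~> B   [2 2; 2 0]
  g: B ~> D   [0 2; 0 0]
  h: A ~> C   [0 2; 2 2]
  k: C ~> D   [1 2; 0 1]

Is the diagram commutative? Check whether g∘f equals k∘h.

Answer: DOES NOT COMMUTE

Trace:
1) trace f;g:
  e0=[1,0] f~>[2,2] g~>[1,0]
  e1=[0,1] f~>[2,0] g~>[0,0]
  result₁ = [1 0; 0 0]
2) trace h;k:
  e0=[1,0] h~>[0,2] k~>[1,2]
  e1=[0,1] h~>[2,2] k~>[0,2]
  result₂ = [1 0; 2 2]
Equal? NO — does not commute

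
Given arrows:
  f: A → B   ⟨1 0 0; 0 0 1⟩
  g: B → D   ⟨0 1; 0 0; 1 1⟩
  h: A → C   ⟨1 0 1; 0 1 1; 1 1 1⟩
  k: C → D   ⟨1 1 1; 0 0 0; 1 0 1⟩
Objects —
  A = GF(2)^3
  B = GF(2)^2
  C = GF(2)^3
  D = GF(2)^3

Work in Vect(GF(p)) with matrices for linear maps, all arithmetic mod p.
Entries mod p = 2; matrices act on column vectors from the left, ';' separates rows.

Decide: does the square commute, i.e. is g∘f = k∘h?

Answer: DOES NOT COMMUTE

Trace:
Path 1 = f;g:
  e0=[1,0,0] f→[1,0] g→[0,0,1]
  e1=[0,1,0] f→[0,0] g→[0,0,0]
  e2=[0,0,1] f→[0,1] g→[1,0,1]
  result₁ = ⟨0 0 1; 0 0 0; 1 0 1⟩
Path 2 = h;k:
  e0=[1,0,0] h→[1,0,1] k→[0,0,0]
  e1=[0,1,0] h→[0,1,1] k→[0,0,1]
  e2=[0,0,1] h→[1,1,1] k→[1,0,0]
  result₂ = ⟨0 0 1; 0 0 0; 0 1 0⟩
Equal? NO — does not commute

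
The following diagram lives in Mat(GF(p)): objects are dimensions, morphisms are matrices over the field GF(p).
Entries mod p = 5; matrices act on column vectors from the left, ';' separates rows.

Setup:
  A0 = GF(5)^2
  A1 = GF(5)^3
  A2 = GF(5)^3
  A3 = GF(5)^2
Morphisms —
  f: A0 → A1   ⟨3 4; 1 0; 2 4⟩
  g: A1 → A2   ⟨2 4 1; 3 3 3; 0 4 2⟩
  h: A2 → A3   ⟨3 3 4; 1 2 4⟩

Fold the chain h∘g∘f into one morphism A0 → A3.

Answer: ⟨2 0; 0 2⟩

Trace:
  e0=(1,0) f→(3,1,2) g→(2,3,3) h→(2,0)
  e1=(0,1) f→(4,0,4) g→(2,4,3) h→(0,2)
result: ⟨2 0; 0 2⟩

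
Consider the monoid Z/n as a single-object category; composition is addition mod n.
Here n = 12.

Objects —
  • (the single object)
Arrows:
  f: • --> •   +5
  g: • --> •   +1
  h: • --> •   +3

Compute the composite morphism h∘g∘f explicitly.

  0 +5≡5 +1≡6 +3≡9  (mod 12)
⟦path⟧: +9

Answer: +9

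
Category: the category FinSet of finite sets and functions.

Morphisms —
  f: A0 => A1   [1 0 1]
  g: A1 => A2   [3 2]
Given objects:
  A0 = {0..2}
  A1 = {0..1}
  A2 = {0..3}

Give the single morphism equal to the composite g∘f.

  0 f=>1 g=>2
  1 f=>0 g=>3
  2 f=>1 g=>2
result: [2 3 2]

Answer: [2 3 2]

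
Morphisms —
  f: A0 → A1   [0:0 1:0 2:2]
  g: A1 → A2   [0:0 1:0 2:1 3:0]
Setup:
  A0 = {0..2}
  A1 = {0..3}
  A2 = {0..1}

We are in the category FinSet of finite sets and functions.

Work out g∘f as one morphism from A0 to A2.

Answer: [0:0 1:0 2:1]

Derivation:
  0 f→0 g→0
  1 f→0 g→0
  2 f→2 g→1
result: [0:0 1:0 2:1]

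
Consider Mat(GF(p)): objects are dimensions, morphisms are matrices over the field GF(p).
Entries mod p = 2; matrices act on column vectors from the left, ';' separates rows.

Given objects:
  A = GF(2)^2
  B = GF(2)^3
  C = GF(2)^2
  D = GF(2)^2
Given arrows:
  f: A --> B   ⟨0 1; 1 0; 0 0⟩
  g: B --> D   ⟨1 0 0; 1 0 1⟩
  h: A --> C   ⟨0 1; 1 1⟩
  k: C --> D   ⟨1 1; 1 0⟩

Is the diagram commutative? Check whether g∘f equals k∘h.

1) trace f;g:
  e0=(1,0) f-->(0,1,0) g-->(0,0)
  e1=(0,1) f-->(1,0,0) g-->(1,1)
  result₁ = ⟨0 1; 0 1⟩
2) trace h;k:
  e0=(1,0) h-->(0,1) k-->(1,0)
  e1=(0,1) h-->(1,1) k-->(0,1)
  result₂ = ⟨1 0; 0 1⟩
Equal? NO — does not commute

Answer: DOES NOT COMMUTE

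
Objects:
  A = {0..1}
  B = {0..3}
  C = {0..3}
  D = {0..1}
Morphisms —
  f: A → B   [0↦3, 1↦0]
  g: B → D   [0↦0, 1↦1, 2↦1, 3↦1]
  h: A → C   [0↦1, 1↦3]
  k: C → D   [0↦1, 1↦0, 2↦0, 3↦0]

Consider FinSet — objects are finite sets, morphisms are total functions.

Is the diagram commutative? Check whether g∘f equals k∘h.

Answer: DOES NOT COMMUTE

Derivation:
Path 1 = f;g:
  0 f→3 g→1
  1 f→0 g→0
  result₁ = [0↦1, 1↦0]
Path 2 = h;k:
  0 h→1 k→0
  1 h→3 k→0
  result₂ = [0↦0, 1↦0]
Equal? NO — does not commute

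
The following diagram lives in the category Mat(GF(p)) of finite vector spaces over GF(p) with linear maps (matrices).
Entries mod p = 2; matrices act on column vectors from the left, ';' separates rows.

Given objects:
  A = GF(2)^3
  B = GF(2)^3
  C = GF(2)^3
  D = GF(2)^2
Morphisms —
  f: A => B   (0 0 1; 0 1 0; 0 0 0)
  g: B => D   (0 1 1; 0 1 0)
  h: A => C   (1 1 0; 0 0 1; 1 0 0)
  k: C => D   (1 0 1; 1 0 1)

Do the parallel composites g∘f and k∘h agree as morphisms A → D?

Along f;g (path 1):
  e0=⟨1,0,0⟩ f=>⟨0,0,0⟩ g=>⟨0,0⟩
  e1=⟨0,1,0⟩ f=>⟨0,1,0⟩ g=>⟨1,1⟩
  e2=⟨0,0,1⟩ f=>⟨1,0,0⟩ g=>⟨0,0⟩
  ⟦path⟧₁ = (0 1 0; 0 1 0)
Along h;k (path 2):
  e0=⟨1,0,0⟩ h=>⟨1,0,1⟩ k=>⟨0,0⟩
  e1=⟨0,1,0⟩ h=>⟨1,0,0⟩ k=>⟨1,1⟩
  e2=⟨0,0,1⟩ h=>⟨0,1,0⟩ k=>⟨0,0⟩
  ⟦path⟧₂ = (0 1 0; 0 1 0)
Equal? same morphism ✓

Answer: COMMUTES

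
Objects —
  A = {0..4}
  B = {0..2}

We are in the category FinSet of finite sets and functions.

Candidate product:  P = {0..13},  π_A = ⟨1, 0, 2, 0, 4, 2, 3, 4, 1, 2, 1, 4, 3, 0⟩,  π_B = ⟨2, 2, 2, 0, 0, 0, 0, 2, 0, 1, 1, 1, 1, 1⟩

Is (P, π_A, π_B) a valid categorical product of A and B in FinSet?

Answer: NOT A VALID PRODUCT — |P|=14 ≠ |A|·|B|=15

Work:
|A|·|B| = 5·3 = 15;  |P| = 14
  → cardinalities differ; no bijection possible.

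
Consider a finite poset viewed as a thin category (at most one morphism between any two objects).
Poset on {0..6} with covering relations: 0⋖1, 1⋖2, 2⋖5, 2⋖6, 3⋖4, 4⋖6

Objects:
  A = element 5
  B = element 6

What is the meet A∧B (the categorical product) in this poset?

Answer: A∧B = 2

Work:
Lower bounds of A=5 and B=6: {0,1,2}
  0 ⊑ 2
  1 ⊑ 2
  2 ⊑ 2
glb = 2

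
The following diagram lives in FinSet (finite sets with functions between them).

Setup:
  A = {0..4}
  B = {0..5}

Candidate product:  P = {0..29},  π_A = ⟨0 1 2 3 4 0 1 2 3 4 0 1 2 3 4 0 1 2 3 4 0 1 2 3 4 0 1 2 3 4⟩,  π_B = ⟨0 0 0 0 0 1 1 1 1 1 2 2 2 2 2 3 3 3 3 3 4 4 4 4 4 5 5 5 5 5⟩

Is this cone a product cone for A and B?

|A|·|B| = 5·6 = 30;  |P| = 30
Check the pairing map k ↦ (π_A(k), π_B(k)):
  0 : (0,0)
  1 : (1,0)
  2 : (2,0)
  3 : (3,0)
  4 : (4,0)
  5 : (0,1)
  6 : (1,1)
  7 : (2,1)
  8 : (3,1)
  9 : (4,1)
  10 : (0,2)
  11 : (1,2)
  12 : (2,2)
  13 : (3,2)
  14 : (4,2)
  15 : (0,3)
  16 : (1,3)
  17 : (2,3)
  18 : (3,3)
  19 : (4,3)
  20 : (0,4)
  21 : (1,4)
  22 : (2,4)
  23 : (3,4)
  24 : (4,4)
  25 : (0,5)
  26 : (1,5)
  27 : (2,5)
  28 : (3,5)
  29 : (4,5)
distinct pairs in image: 30 / 30 needed
  → bijection onto A×B; projections well-typed.

Answer: VALID PRODUCT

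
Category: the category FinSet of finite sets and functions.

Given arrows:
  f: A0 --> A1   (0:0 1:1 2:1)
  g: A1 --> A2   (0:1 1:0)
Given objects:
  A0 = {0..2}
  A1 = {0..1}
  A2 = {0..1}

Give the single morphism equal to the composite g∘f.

  0 f-->0 g-->1
  1 f-->1 g-->0
  2 f-->1 g-->0
result: (0:1 1:0 2:0)

Answer: (0:1 1:0 2:0)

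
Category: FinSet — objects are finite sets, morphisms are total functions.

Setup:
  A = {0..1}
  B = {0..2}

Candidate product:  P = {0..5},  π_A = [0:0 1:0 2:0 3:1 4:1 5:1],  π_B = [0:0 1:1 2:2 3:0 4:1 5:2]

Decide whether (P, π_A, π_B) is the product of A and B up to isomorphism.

|A|·|B| = 2·3 = 6;  |P| = 6
Check the pairing map k ↦ (π_A(k), π_B(k)):
  0 : (0,0)
  1 : (0,1)
  2 : (0,2)
  3 : (1,0)
  4 : (1,1)
  5 : (1,2)
distinct pairs in image: 6 / 6 needed
  → bijection onto A×B; projections well-typed.

Answer: VALID PRODUCT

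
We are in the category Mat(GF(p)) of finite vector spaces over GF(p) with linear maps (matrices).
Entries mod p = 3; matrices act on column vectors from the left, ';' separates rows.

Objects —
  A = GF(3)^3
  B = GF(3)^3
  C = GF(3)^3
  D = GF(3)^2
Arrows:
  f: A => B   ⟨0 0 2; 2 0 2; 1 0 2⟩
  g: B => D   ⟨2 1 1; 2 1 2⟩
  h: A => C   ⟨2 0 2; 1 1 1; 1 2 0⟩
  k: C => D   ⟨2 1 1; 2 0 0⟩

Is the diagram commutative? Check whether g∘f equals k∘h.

Answer: COMMUTES

Trace:
1) trace f;g:
  e0=[1,0,0] f=>[0,2,1] g=>[0,1]
  e1=[0,1,0] f=>[0,0,0] g=>[0,0]
  e2=[0,0,1] f=>[2,2,2] g=>[2,1]
  result₁ = ⟨0 0 2; 1 0 1⟩
2) trace h;k:
  e0=[1,0,0] h=>[2,1,1] k=>[0,1]
  e1=[0,1,0] h=>[0,1,2] k=>[0,0]
  e2=[0,0,1] h=>[2,1,0] k=>[2,1]
  result₂ = ⟨0 0 2; 1 0 1⟩
Equal? same morphism ✓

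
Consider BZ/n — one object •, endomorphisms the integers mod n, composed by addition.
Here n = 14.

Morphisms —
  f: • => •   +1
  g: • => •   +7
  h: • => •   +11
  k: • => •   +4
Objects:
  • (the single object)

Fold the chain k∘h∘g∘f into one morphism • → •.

Answer: +9

Trace:
  0 +1≡1 +7≡8 +11≡5 +4≡9  (mod 14)
⟦path⟧: +9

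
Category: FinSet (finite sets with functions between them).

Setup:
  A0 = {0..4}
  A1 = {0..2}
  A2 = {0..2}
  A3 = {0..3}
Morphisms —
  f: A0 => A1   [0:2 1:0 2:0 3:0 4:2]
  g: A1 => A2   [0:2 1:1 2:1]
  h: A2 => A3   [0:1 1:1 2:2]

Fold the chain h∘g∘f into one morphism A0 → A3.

  0 f=>2 g=>1 h=>1
  1 f=>0 g=>2 h=>2
  2 f=>0 g=>2 h=>2
  3 f=>0 g=>2 h=>2
  4 f=>2 g=>1 h=>1
composite: [0:1 1:2 2:2 3:2 4:1]

Answer: [0:1 1:2 2:2 3:2 4:1]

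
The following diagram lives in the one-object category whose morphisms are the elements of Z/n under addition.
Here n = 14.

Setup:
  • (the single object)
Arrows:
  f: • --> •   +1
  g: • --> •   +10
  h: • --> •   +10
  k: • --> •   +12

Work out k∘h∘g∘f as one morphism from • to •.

Answer: +5

Work:
  0 +1≡1 +10≡11 +10≡7 +12≡5  (mod 14)
⟦path⟧: +5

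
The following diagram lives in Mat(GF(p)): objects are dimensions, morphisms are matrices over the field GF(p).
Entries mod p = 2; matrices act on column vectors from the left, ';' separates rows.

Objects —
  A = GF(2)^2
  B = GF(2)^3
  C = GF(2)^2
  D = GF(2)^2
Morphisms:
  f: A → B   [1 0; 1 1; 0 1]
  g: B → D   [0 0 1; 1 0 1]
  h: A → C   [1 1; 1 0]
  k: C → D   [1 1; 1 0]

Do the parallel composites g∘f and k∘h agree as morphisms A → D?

1) trace f;g:
  e0=⟨1,0⟩ f→⟨1,1,0⟩ g→⟨0,1⟩
  e1=⟨0,1⟩ f→⟨0,1,1⟩ g→⟨1,1⟩
  ⟦path⟧₁ = [0 1; 1 1]
2) trace h;k:
  e0=⟨1,0⟩ h→⟨1,1⟩ k→⟨0,1⟩
  e1=⟨0,1⟩ h→⟨1,0⟩ k→⟨1,1⟩
  ⟦path⟧₂ = [0 1; 1 1]
Equal? YES — commutes

Answer: COMMUTES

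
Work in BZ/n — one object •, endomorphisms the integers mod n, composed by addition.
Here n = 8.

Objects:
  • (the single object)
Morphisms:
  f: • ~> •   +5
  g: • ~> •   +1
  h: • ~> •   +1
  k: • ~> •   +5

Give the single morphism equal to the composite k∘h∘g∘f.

Answer: +4

Derivation:
  0 +5≡5 +1≡6 +1≡7 +5≡4  (mod 8)
⟦path⟧: +4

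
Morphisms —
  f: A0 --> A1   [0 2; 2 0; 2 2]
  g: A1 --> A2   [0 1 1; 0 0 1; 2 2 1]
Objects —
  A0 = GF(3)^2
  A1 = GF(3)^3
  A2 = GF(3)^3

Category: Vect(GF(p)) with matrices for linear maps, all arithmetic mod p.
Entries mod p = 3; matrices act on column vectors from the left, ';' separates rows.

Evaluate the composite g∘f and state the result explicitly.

  e0=⟨1,0⟩ f-->⟨0,2,2⟩ g-->⟨1,2,0⟩
  e1=⟨0,1⟩ f-->⟨2,0,2⟩ g-->⟨2,2,0⟩
composite: [1 2; 2 2; 0 0]

Answer: [1 2; 2 2; 0 0]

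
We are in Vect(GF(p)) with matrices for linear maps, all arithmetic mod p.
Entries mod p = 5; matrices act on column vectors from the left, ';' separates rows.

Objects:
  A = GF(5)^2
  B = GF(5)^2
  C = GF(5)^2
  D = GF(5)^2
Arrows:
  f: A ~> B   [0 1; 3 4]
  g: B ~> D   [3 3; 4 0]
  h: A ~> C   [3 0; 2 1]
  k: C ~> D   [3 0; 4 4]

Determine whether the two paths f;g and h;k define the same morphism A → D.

Answer: COMMUTES

Derivation:
Along f;g (path 1):
  e0=(1,0) f~>(0,3) g~>(4,0)
  e1=(0,1) f~>(1,4) g~>(0,4)
  result₁ = [4 0; 0 4]
Along h;k (path 2):
  e0=(1,0) h~>(3,2) k~>(4,0)
  e1=(0,1) h~>(0,1) k~>(0,4)
  result₂ = [4 0; 0 4]
Equal? equal; square commutes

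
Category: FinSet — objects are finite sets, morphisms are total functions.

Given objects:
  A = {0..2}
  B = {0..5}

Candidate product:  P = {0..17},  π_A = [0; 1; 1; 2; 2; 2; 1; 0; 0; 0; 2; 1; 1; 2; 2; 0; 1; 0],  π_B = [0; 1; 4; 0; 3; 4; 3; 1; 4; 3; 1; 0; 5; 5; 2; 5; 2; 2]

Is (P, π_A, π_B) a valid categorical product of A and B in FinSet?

Answer: VALID PRODUCT

Trace:
|A|·|B| = 3·6 = 18;  |P| = 18
Check the pairing map k ↦ (π_A(k), π_B(k)):
  0 ↦ (0,0)
  1 ↦ (1,1)
  2 ↦ (1,4)
  3 ↦ (2,0)
  4 ↦ (2,3)
  5 ↦ (2,4)
  6 ↦ (1,3)
  7 ↦ (0,1)
  8 ↦ (0,4)
  9 ↦ (0,3)
  10 ↦ (2,1)
  11 ↦ (1,0)
  12 ↦ (1,5)
  13 ↦ (2,5)
  14 ↦ (2,2)
  15 ↦ (0,5)
  16 ↦ (1,2)
  17 ↦ (0,2)
distinct pairs in image: 18 / 18 needed
  → bijection onto A×B; projections well-typed.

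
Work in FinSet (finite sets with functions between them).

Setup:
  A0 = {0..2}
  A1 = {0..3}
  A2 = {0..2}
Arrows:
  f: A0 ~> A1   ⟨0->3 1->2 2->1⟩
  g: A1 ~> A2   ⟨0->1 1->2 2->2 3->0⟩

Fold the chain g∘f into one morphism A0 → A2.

  0 f~>3 g~>0
  1 f~>2 g~>2
  2 f~>1 g~>2
result: ⟨0->0 1->2 2->2⟩

Answer: ⟨0->0 1->2 2->2⟩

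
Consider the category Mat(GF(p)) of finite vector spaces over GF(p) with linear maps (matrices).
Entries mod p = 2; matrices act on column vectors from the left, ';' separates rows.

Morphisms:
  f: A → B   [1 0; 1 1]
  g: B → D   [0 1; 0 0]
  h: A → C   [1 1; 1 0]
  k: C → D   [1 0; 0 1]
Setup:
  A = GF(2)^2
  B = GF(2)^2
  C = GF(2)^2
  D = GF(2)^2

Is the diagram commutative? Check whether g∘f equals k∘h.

Path 1 = f;g:
  e0=(1,0) f→(1,1) g→(1,0)
  e1=(0,1) f→(0,1) g→(1,0)
  result₁ = [1 1; 0 0]
Path 2 = h;k:
  e0=(1,0) h→(1,1) k→(1,1)
  e1=(0,1) h→(1,0) k→(1,0)
  result₂ = [1 1; 1 0]
Equal? differ; not commutative

Answer: DOES NOT COMMUTE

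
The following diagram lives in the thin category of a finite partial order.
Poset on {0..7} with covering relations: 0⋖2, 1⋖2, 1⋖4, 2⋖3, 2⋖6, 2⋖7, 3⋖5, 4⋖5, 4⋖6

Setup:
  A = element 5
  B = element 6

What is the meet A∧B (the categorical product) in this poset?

Lower bounds of A=5 and B=6: {0,1,2,4}
  maximal lower bounds 2 and 4 are incomparable: neither 2⊑4 nor 4⊑2
→ no greatest lower bound exists

Answer: NO MEET EXISTS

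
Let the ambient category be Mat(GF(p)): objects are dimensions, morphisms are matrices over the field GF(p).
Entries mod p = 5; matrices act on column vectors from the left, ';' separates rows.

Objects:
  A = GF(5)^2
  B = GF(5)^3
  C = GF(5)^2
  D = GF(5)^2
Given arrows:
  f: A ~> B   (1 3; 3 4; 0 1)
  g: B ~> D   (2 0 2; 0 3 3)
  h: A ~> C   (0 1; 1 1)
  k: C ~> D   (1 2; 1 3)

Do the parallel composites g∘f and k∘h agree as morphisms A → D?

Answer: DOES NOT COMMUTE

Work:
Along f;g (path 1):
  e0=(1,0) f~>(1,3,0) g~>(2,4)
  e1=(0,1) f~>(3,4,1) g~>(3,0)
  result₁ = (2 3; 4 0)
Along h;k (path 2):
  e0=(1,0) h~>(0,1) k~>(2,3)
  e1=(0,1) h~>(1,1) k~>(3,4)
  result₂ = (2 3; 3 4)
Equal? distinct morphisms ✗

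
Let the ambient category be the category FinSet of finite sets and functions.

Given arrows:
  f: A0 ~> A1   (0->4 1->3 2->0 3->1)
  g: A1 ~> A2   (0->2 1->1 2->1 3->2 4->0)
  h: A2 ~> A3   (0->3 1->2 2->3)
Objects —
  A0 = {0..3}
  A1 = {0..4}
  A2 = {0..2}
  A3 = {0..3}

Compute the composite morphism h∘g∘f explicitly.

Answer: (0->3 1->3 2->3 3->2)

Trace:
  0 f~>4 g~>0 h~>3
  1 f~>3 g~>2 h~>3
  2 f~>0 g~>2 h~>3
  3 f~>1 g~>1 h~>2
result: (0->3 1->3 2->3 3->2)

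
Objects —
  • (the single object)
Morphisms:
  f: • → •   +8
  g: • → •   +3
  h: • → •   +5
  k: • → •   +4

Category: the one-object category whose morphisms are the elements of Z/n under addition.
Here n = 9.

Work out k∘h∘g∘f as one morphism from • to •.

Answer: +2

Derivation:
  0 +8≡8 +3≡2 +5≡7 +4≡2  (mod 9)
result: +2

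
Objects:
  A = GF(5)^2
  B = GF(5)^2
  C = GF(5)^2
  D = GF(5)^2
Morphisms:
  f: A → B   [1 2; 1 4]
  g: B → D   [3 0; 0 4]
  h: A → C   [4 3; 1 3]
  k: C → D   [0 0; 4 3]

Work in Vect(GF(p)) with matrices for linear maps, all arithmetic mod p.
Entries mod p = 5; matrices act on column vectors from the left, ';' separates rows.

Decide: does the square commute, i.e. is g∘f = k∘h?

Answer: DOES NOT COMMUTE

Trace:
Path 1 = f;g:
  e0=(1,0) f→(1,1) g→(3,4)
  e1=(0,1) f→(2,4) g→(1,1)
  ⟦path⟧₁ = [3 1; 4 1]
Path 2 = h;k:
  e0=(1,0) h→(4,1) k→(0,4)
  e1=(0,1) h→(3,3) k→(0,1)
  ⟦path⟧₂ = [0 0; 4 1]
Equal? distinct morphisms ✗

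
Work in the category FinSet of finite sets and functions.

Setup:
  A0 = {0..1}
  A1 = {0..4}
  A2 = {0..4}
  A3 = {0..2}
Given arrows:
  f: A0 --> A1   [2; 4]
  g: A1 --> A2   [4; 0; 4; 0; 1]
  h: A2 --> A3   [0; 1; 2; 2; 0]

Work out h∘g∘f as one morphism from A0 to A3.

Answer: [0; 1]

Work:
  0 f-->2 g-->4 h-->0
  1 f-->4 g-->1 h-->1
result: [0; 1]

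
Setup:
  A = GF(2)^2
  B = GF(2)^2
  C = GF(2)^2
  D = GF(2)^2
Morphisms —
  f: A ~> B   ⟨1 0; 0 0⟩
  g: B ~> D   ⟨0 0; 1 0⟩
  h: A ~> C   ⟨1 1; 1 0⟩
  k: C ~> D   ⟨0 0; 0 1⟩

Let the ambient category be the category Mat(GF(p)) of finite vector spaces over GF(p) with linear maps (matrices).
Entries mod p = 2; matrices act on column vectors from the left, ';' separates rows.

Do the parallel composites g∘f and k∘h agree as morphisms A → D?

Answer: COMMUTES

Trace:
Along f;g (path 1):
  e0=⟨1,0⟩ f~>⟨1,0⟩ g~>⟨0,1⟩
  e1=⟨0,1⟩ f~>⟨0,0⟩ g~>⟨0,0⟩
  composite₁ = ⟨0 0; 1 0⟩
Along h;k (path 2):
  e0=⟨1,0⟩ h~>⟨1,1⟩ k~>⟨0,1⟩
  e1=⟨0,1⟩ h~>⟨1,0⟩ k~>⟨0,0⟩
  composite₂ = ⟨0 0; 1 0⟩
Equal? YES — commutes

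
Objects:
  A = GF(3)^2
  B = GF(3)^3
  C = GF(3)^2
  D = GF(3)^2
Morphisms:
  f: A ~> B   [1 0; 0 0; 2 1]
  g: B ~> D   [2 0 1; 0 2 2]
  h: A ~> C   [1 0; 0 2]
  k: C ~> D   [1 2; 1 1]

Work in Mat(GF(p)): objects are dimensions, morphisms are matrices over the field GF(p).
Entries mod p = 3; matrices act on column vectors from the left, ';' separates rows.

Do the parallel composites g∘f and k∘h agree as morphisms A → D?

Answer: COMMUTES

Trace:
1) trace f;g:
  e0=(1,0) f~>(1,0,2) g~>(1,1)
  e1=(0,1) f~>(0,0,1) g~>(1,2)
  composite₁ = [1 1; 1 2]
2) trace h;k:
  e0=(1,0) h~>(1,0) k~>(1,1)
  e1=(0,1) h~>(0,2) k~>(1,2)
  composite₂ = [1 1; 1 2]
Equal? equal; square commutes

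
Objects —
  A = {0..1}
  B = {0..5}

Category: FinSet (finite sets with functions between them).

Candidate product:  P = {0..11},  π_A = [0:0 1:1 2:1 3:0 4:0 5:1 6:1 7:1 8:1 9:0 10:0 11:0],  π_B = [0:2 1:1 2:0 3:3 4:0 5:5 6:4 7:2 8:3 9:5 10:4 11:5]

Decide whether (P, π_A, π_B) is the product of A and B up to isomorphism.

Answer: NOT A VALID PRODUCT — duplicate pair at indices 9,11

Trace:
|A|·|B| = 2·6 = 12;  |P| = 12
Check the pairing map k ↦ (π_A(k), π_B(k)):
  0 : (0,2)
  1 : (1,1)
  2 : (1,0)
  3 : (0,3)
  4 : (0,0)
  5 : (1,5)
  6 : (1,4)
  7 : (1,2)
  8 : (1,3)
  9 : (0,5)
  10 : (0,4)
  11 : (0,5)  ✗ repeats pair of k=9
distinct pairs in image: 11 / 12 needed
  → (0,5) hit at k=9 and k=11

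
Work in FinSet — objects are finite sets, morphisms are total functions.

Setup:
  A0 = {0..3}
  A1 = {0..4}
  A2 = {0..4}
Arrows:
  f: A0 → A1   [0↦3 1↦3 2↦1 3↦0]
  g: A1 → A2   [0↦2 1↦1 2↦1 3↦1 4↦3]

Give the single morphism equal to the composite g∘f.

  0 f→3 g→1
  1 f→3 g→1
  2 f→1 g→1
  3 f→0 g→2
composite: [0↦1 1↦1 2↦1 3↦2]

Answer: [0↦1 1↦1 2↦1 3↦2]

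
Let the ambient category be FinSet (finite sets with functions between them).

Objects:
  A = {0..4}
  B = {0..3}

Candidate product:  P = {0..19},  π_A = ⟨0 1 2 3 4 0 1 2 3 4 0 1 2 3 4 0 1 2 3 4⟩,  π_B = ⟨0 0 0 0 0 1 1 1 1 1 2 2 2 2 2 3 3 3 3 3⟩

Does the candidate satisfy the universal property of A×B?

|A|·|B| = 5·4 = 20;  |P| = 20
Check the pairing map k ↦ (π_A(k), π_B(k)):
  0 ↦ (0,0)
  1 ↦ (1,0)
  2 ↦ (2,0)
  3 ↦ (3,0)
  4 ↦ (4,0)
  5 ↦ (0,1)
  6 ↦ (1,1)
  7 ↦ (2,1)
  8 ↦ (3,1)
  9 ↦ (4,1)
  10 ↦ (0,2)
  11 ↦ (1,2)
  12 ↦ (2,2)
  13 ↦ (3,2)
  14 ↦ (4,2)
  15 ↦ (0,3)
  16 ↦ (1,3)
  17 ↦ (2,3)
  18 ↦ (3,3)
  19 ↦ (4,3)
distinct pairs in image: 20 / 20 needed
  → bijection onto A×B; projections well-typed.

Answer: VALID PRODUCT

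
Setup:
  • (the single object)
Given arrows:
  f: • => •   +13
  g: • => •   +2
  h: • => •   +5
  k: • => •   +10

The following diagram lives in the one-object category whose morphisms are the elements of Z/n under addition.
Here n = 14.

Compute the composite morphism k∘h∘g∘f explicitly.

  0 +13≡13 +2≡1 +5≡6 +10≡2  (mod 14)
composite: +2

Answer: +2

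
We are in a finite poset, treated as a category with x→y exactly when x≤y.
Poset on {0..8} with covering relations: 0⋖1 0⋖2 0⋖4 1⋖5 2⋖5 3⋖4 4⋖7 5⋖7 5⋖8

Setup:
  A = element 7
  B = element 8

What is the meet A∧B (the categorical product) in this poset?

Answer: A∧B = 5

Trace:
Common predecessors of 7,8: {0,1,2,5}
  0 <= 5
  1 <= 5
  2 <= 5
  5 <= 5
glb = 5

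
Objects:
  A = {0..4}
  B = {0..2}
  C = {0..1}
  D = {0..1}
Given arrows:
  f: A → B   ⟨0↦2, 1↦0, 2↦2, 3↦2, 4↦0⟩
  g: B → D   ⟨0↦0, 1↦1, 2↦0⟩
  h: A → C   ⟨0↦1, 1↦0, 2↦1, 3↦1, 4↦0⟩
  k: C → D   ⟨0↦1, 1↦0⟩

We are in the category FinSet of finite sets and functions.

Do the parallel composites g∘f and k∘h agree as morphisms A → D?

Path 1 = f;g:
  0 f→2 g→0
  1 f→0 g→0
  2 f→2 g→0
  3 f→2 g→0
  4 f→0 g→0
  result₁ = ⟨0↦0, 1↦0, 2↦0, 3↦0, 4↦0⟩
Path 2 = h;k:
  0 h→1 k→0
  1 h→0 k→1
  2 h→1 k→0
  3 h→1 k→0
  4 h→0 k→1
  result₂ = ⟨0↦0, 1↦1, 2↦0, 3↦0, 4↦1⟩
Equal? NO — does not commute

Answer: DOES NOT COMMUTE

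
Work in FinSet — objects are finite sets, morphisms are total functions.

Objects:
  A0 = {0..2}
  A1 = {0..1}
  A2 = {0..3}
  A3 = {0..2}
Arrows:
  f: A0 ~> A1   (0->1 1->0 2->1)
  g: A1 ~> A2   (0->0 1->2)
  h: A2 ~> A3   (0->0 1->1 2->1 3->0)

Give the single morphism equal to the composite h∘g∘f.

Answer: (0->1 1->0 2->1)

Trace:
  0 f~>1 g~>2 h~>1
  1 f~>0 g~>0 h~>0
  2 f~>1 g~>2 h~>1
composite: (0->1 1->0 2->1)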